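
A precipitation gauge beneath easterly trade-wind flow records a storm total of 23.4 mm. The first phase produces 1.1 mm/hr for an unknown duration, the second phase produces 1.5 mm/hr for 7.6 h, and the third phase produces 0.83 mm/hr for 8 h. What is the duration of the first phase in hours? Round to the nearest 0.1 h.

Known phases: 1.5 × 7.6 + 0.83 × 8 = 11.4 + 6.64 = 18.04 mm.
Remaining depth = 23.4 − 18.04 = 5.36 mm.
Duration = 5.36 / 1.1 = 4.9 h.

duration ≈ 4.9 h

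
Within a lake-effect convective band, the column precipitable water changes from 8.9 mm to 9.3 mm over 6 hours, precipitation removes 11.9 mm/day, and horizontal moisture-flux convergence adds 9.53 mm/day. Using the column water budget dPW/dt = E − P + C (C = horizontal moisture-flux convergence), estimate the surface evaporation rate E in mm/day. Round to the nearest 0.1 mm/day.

dPW/dt = (9.3 − 8.9) mm / (6/24 day) = +1.600 mm/day.
E = dPW/dt + P − C = (+1.600) + 11.9 − (9.53) = 4.0 mm/day.

E ≈ 4.0 mm/day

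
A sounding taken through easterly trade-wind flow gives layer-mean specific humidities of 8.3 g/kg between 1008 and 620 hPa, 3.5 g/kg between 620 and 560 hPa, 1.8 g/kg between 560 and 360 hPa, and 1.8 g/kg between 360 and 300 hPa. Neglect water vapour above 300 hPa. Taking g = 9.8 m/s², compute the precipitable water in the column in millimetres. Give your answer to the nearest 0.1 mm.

Precipitable water is the column-integrated vapour mass per unit area: PW = (1/g) Σ q̄ Δp, with q in kg/kg and Δp in Pa (1 kg/m² of water = 1 mm).
Layer 1008–620 hPa: Δp = 388 hPa = 38800 Pa, q̄ = 0.0083 kg/kg → 0.0083 × 38800 / 9.8 = 32.86 mm
Layer 620–560 hPa: Δp = 60 hPa = 6000 Pa, q̄ = 0.0035 kg/kg → 0.0035 × 6000 / 9.8 = 2.14 mm
Layer 560–360 hPa: Δp = 200 hPa = 20000 Pa, q̄ = 0.0018 kg/kg → 0.0018 × 20000 / 9.8 = 3.67 mm
Layer 360–300 hPa: Δp = 60 hPa = 6000 Pa, q̄ = 0.0018 kg/kg → 0.0018 × 6000 / 9.8 = 1.10 mm
PW = 32.86 + 2.14 + 3.67 + 1.10 = 39.77 ≈ 39.8 mm.

PW ≈ 39.8 mm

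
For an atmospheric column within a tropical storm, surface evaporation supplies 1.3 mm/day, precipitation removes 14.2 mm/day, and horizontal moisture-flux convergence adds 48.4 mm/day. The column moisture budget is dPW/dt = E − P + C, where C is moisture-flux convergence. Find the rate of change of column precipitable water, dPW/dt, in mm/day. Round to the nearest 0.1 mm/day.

dPW/dt ≈ 35.5 mm/day

dPW/dt = E − P + C = 1.3 − 14.2 + (48.4) = 35.5 mm/day.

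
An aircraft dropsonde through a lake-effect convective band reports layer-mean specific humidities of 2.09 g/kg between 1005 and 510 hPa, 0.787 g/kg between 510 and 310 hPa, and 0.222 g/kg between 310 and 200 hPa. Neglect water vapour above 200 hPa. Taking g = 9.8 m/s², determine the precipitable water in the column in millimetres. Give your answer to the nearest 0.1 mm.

Precipitable water is the column-integrated vapour mass per unit area: PW = (1/g) Σ q̄ Δp, with q in kg/kg and Δp in Pa (1 kg/m² of water = 1 mm).
Layer 1005–510 hPa: Δp = 495 hPa = 49500 Pa, q̄ = 0.00209 kg/kg → 0.00209 × 49500 / 9.8 = 10.56 mm
Layer 510–310 hPa: Δp = 200 hPa = 20000 Pa, q̄ = 0.000787 kg/kg → 0.000787 × 20000 / 9.8 = 1.61 mm
Layer 310–200 hPa: Δp = 110 hPa = 11000 Pa, q̄ = 0.000222 kg/kg → 0.000222 × 11000 / 9.8 = 0.25 mm
PW = 10.56 + 1.61 + 0.25 = 12.42 ≈ 12.4 mm.

PW ≈ 12.4 mm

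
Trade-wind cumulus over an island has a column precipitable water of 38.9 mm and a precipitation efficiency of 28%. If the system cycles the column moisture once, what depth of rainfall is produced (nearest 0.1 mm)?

Rainfall = ε × PW = 0.28 × 38.9 = 10.9 mm.

rainfall ≈ 10.9 mm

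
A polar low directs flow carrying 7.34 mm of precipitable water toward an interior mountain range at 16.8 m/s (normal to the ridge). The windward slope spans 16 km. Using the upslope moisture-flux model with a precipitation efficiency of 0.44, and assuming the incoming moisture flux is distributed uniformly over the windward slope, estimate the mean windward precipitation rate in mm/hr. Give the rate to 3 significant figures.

Incoming column moisture flux per unit ridge length: F = V × PW = 16.8 × 7.34 = 123.312 mm·m/s.
Spread over the 16 km slope with efficiency ε = 0.44: R = ε·F/W = 0.44 × 123.312 / 16000 m = 3.391e-03 mm/s.
R = 3.391e-03 × 3600 = 12.2 mm/hr.

R ≈ 12.2 mm/hr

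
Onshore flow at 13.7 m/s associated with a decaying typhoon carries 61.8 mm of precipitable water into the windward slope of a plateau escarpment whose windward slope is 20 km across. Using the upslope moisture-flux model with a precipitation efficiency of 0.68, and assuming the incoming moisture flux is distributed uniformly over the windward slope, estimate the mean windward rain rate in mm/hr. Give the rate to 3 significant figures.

Incoming column moisture flux per unit ridge length: F = V × PW = 13.7 × 61.8 = 846.66 mm·m/s.
Spread over the 20 km slope with efficiency ε = 0.68: R = ε·F/W = 0.68 × 846.66 / 20000 m = 2.879e-02 mm/s.
R = 2.879e-02 × 3600 = 104 mm/hr.

R ≈ 104 mm/hr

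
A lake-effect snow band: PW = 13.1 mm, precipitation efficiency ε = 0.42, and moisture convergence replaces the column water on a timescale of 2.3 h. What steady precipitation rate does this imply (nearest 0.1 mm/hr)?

R ≈ 2.4 mm/hr

Each overturning extracts ε × PW = 0.42 × 13.1 = 5.502 mm.
Rate = ε·PW / τ = 5.502 / 2.3 h = 2.4 mm/hr.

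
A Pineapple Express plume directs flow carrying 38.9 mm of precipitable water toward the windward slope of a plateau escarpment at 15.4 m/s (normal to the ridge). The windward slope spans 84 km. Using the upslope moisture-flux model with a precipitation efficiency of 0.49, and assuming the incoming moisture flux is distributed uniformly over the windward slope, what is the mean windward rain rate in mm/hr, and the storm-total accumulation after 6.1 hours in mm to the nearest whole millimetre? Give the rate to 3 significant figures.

R ≈ 12.6 mm/hr; total ≈ 77 mm

Incoming column moisture flux per unit ridge length: F = V × PW = 15.4 × 38.9 = 599.06 mm·m/s.
Spread over the 84 km slope with efficiency ε = 0.49: R = ε·F/W = 0.49 × 599.06 / 84000 m = 3.495e-03 mm/s.
R = 3.495e-03 × 3600 = 12.6 mm/hr.
Over 6.1 h: total = 12.6 × 6.1 = 76.86 ≈ 77 mm.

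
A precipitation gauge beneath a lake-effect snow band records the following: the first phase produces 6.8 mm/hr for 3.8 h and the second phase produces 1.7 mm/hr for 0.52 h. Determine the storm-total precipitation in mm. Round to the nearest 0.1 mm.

Total = Σ Rᵢ Δtᵢ = 6.8 × 3.8 + 1.7 × 0.52
      = 25.84 + 0.884 = 26.7 mm.

total ≈ 26.7 mm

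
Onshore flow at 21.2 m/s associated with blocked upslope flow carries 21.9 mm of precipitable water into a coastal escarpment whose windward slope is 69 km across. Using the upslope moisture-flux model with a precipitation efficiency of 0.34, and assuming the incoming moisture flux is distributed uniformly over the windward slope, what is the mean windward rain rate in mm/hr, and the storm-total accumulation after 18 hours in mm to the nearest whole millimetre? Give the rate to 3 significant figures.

Incoming column moisture flux per unit ridge length: F = V × PW = 21.2 × 21.9 = 464.28 mm·m/s.
Spread over the 69 km slope with efficiency ε = 0.34: R = ε·F/W = 0.34 × 464.28 / 69000 m = 2.288e-03 mm/s.
R = 2.288e-03 × 3600 = 8.24 mm/hr.
Over 18 h: total = 8.24 × 18 = 148.32 ≈ 148 mm.

R ≈ 8.24 mm/hr; total ≈ 148 mm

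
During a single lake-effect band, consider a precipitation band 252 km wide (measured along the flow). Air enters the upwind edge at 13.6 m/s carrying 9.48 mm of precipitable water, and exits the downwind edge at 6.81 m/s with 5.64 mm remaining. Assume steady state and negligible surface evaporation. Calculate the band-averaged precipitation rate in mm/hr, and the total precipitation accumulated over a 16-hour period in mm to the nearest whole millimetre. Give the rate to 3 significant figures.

R ≈ 1.29 mm/hr; total ≈ 21 mm

Column moisture flux per unit crosswind length is F = V × PW.
Inflow: F_in = 13.6 × 9.48 = 128.928 mm·m/s
Outflow: F_out = 6.81 × 5.64 = 38.4084 mm·m/s
Steady-state rate R = (F_in − F_out)/L = (128.928 − 38.4084) / 252000 m = 3.592e-04 mm/s.
R = 3.592e-04 × 3600 = 1.29 mm/hr.
Over 16 h: total = 1.29 × 16 = 20.64 ≈ 21 mm.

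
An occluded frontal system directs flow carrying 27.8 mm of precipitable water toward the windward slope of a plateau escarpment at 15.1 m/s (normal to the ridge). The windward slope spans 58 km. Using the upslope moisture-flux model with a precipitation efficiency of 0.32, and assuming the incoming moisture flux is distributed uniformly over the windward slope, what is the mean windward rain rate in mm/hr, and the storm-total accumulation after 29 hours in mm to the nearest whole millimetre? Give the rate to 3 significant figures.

Incoming column moisture flux per unit ridge length: F = V × PW = 15.1 × 27.8 = 419.78 mm·m/s.
Spread over the 58 km slope with efficiency ε = 0.32: R = ε·F/W = 0.32 × 419.78 / 58000 m = 2.316e-03 mm/s.
R = 2.316e-03 × 3600 = 8.34 mm/hr.
Over 29 h: total = 8.34 × 29 = 241.86 ≈ 242 mm.

R ≈ 8.34 mm/hr; total ≈ 242 mm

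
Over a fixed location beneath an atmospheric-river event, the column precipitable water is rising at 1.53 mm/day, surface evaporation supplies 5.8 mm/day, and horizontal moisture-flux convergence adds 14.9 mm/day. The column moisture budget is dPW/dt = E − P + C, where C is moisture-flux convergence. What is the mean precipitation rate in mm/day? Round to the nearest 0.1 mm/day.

P ≈ 19.2 mm/day

dPW/dt = +1.53 mm/day.
P = E + C − dPW/dt = 5.8 + (14.9) − (+1.53) = 19.2 mm/day.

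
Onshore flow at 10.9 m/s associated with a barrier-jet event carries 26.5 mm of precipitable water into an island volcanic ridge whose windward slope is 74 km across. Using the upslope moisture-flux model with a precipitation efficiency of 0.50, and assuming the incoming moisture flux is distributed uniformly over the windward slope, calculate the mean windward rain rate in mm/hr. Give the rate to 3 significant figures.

R ≈ 7.03 mm/hr

Incoming column moisture flux per unit ridge length: F = V × PW = 10.9 × 26.5 = 288.85 mm·m/s.
Spread over the 74 km slope with efficiency ε = 0.50: R = ε·F/W = 0.50 × 288.85 / 74000 m = 1.952e-03 mm/s.
R = 1.952e-03 × 3600 = 7.03 mm/hr.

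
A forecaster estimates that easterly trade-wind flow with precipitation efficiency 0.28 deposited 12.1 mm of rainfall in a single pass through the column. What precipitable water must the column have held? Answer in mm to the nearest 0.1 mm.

PW ≈ 43.2 mm

PW = rainfall / ε = 12.1 / 0.28 = 43.2 mm.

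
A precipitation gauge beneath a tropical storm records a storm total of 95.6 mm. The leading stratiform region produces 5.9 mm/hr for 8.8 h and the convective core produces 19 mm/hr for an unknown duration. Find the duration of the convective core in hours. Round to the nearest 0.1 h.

Known phases: 5.9 × 8.8 = 51.92 mm.
Remaining depth = 95.6 − 51.92 = 43.68 mm.
Duration = 43.68 / 19 = 2.3 h.

duration ≈ 2.3 h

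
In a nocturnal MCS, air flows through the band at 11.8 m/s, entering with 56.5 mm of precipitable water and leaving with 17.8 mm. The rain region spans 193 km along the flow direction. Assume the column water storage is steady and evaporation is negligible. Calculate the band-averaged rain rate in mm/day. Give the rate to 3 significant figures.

R ≈ 204 mm/day

Column moisture flux per unit crosswind length is F = V × PW.
Inflow: F_in = 11.8 × 56.5 = 666.7 mm·m/s
Outflow: F_out = 11.8 × 17.8 = 210.04 mm·m/s
Steady-state rate R = (F_in − F_out)/L = (666.7 − 210.04) / 193000 m = 2.366e-03 mm/s.
R = 2.366e-03 × 3600 × 24 = 204 mm/day.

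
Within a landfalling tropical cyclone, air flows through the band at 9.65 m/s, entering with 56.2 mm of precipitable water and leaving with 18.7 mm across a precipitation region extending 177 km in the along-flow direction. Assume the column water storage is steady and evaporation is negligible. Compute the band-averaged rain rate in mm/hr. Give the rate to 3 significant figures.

R ≈ 7.36 mm/hr

Column moisture flux per unit crosswind length is F = V × PW.
Inflow: F_in = 9.65 × 56.2 = 542.33 mm·m/s
Outflow: F_out = 9.65 × 18.7 = 180.455 mm·m/s
Steady-state rate R = (F_in − F_out)/L = (542.33 − 180.455) / 177000 m = 2.044e-03 mm/s.
R = 2.044e-03 × 3600 = 7.36 mm/hr.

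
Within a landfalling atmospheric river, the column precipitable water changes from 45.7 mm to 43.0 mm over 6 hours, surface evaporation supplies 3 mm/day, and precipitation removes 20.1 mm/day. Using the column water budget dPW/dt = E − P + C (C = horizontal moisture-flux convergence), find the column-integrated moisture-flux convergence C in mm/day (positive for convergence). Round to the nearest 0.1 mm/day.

dPW/dt = (43.0 − 45.7) mm / (6/24 day) = -10.800 mm/day.
C = dPW/dt − E + P = (-10.800) − 3 + 20.1 = 6.3 mm/day.

C ≈ 6.3 mm/day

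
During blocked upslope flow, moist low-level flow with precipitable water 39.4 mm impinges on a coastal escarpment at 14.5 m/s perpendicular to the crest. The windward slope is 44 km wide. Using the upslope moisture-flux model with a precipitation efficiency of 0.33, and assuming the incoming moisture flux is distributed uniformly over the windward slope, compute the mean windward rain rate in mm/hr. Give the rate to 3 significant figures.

Incoming column moisture flux per unit ridge length: F = V × PW = 14.5 × 39.4 = 571.3 mm·m/s.
Spread over the 44 km slope with efficiency ε = 0.33: R = ε·F/W = 0.33 × 571.3 / 44000 m = 4.285e-03 mm/s.
R = 4.285e-03 × 3600 = 15.4 mm/hr.

R ≈ 15.4 mm/hr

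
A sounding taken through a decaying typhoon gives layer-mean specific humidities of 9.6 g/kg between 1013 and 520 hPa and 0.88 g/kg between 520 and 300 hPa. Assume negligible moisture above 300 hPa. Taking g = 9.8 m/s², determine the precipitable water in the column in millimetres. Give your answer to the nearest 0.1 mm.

Precipitable water is the column-integrated vapour mass per unit area: PW = (1/g) Σ q̄ Δp, with q in kg/kg and Δp in Pa (1 kg/m² of water = 1 mm).
Layer 1013–520 hPa: Δp = 493 hPa = 49300 Pa, q̄ = 0.0096 kg/kg → 0.0096 × 49300 / 9.8 = 48.29 mm
Layer 520–300 hPa: Δp = 220 hPa = 22000 Pa, q̄ = 0.00088 kg/kg → 0.00088 × 22000 / 9.8 = 1.98 mm
PW = 48.29 + 1.98 = 50.27 ≈ 50.3 mm.

PW ≈ 50.3 mm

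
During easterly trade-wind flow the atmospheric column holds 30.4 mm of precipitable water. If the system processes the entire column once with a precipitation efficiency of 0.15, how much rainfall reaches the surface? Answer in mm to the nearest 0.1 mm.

rainfall ≈ 4.6 mm

Rainfall = ε × PW = 0.15 × 30.4 = 4.6 mm.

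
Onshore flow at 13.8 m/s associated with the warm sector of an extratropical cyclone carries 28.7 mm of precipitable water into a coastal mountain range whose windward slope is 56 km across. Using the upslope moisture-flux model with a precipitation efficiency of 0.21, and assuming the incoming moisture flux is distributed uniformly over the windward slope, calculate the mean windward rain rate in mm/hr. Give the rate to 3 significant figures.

R ≈ 5.35 mm/hr

Incoming column moisture flux per unit ridge length: F = V × PW = 13.8 × 28.7 = 396.06 mm·m/s.
Spread over the 56 km slope with efficiency ε = 0.21: R = ε·F/W = 0.21 × 396.06 / 56000 m = 1.485e-03 mm/s.
R = 1.485e-03 × 3600 = 5.35 mm/hr.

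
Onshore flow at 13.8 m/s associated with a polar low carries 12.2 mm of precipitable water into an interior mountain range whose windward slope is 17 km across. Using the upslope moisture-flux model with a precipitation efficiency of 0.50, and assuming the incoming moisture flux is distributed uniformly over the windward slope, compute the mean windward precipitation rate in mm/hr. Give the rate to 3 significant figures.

Incoming column moisture flux per unit ridge length: F = V × PW = 13.8 × 12.2 = 168.36 mm·m/s.
Spread over the 17 km slope with efficiency ε = 0.50: R = ε·F/W = 0.50 × 168.36 / 17000 m = 4.952e-03 mm/s.
R = 4.952e-03 × 3600 = 17.8 mm/hr.

R ≈ 17.8 mm/hr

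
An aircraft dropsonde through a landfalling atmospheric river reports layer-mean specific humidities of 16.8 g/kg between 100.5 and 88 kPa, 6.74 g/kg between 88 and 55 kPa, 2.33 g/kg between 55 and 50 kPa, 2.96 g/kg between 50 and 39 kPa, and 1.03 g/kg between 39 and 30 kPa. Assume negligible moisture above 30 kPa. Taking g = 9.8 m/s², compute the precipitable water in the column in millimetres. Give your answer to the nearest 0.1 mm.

PW ≈ 49.6 mm

Precipitable water is the column-integrated vapour mass per unit area: PW = (1/g) Σ q̄ Δp, with q in kg/kg and Δp in Pa (1 kg/m² of water = 1 mm).
Layer 100.5–88 kPa: Δp = 125 hPa = 12500 Pa, q̄ = 0.0168 kg/kg → 0.0168 × 12500 / 9.8 = 21.43 mm
Layer 88–55 kPa: Δp = 330 hPa = 33000 Pa, q̄ = 0.00674 kg/kg → 0.00674 × 33000 / 9.8 = 22.70 mm
Layer 55–50 kPa: Δp = 50 hPa = 5000 Pa, q̄ = 0.00233 kg/kg → 0.00233 × 5000 / 9.8 = 1.19 mm
Layer 50–39 kPa: Δp = 110 hPa = 11000 Pa, q̄ = 0.00296 kg/kg → 0.00296 × 11000 / 9.8 = 3.32 mm
Layer 39–30 kPa: Δp = 90 hPa = 9000 Pa, q̄ = 0.00103 kg/kg → 0.00103 × 9000 / 9.8 = 0.95 mm
PW = 21.43 + 22.70 + 1.19 + 3.32 + 0.95 = 49.59 ≈ 49.6 mm.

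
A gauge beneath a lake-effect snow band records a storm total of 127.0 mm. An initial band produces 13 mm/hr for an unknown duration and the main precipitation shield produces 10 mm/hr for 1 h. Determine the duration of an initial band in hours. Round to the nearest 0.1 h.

Known phases: 10 × 1 = 10 mm.
Remaining depth = 127.0 − 10 = 117 mm.
Duration = 117 / 13 = 9.0 h.

duration ≈ 9.0 h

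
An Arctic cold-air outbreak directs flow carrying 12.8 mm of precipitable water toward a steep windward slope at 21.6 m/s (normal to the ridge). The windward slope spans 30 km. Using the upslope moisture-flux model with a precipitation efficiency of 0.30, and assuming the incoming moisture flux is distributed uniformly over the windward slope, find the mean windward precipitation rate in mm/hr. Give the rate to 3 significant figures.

R ≈ 9.95 mm/hr

Incoming column moisture flux per unit ridge length: F = V × PW = 21.6 × 12.8 = 276.48 mm·m/s.
Spread over the 30 km slope with efficiency ε = 0.30: R = ε·F/W = 0.30 × 276.48 / 30000 m = 2.765e-03 mm/s.
R = 2.765e-03 × 3600 = 9.95 mm/hr.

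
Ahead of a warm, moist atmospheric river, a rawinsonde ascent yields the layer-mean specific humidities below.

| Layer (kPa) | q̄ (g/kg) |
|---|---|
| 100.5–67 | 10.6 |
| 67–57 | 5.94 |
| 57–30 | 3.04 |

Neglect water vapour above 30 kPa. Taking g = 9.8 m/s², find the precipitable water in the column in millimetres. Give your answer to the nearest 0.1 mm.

Precipitable water is the column-integrated vapour mass per unit area: PW = (1/g) Σ q̄ Δp, with q in kg/kg and Δp in Pa (1 kg/m² of water = 1 mm).
Layer 100.5–67 kPa: Δp = 335 hPa = 33500 Pa, q̄ = 0.0106 kg/kg → 0.0106 × 33500 / 9.8 = 36.23 mm
Layer 67–57 kPa: Δp = 100 hPa = 10000 Pa, q̄ = 0.00594 kg/kg → 0.00594 × 10000 / 9.8 = 6.06 mm
Layer 57–30 kPa: Δp = 270 hPa = 27000 Pa, q̄ = 0.00304 kg/kg → 0.00304 × 27000 / 9.8 = 8.38 mm
PW = 36.23 + 6.06 + 8.38 = 50.67 ≈ 50.7 mm.

PW ≈ 50.7 mm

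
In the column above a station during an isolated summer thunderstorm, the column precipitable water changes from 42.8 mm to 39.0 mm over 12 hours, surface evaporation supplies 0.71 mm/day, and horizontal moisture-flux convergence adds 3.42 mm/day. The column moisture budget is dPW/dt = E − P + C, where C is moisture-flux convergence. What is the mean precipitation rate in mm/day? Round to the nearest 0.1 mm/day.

P ≈ 11.7 mm/day

dPW/dt = (39.0 − 42.8) mm / (12/24 day) = -7.600 mm/day.
P = E + C − dPW/dt = 0.71 + (3.42) − (-7.600) = 11.7 mm/day.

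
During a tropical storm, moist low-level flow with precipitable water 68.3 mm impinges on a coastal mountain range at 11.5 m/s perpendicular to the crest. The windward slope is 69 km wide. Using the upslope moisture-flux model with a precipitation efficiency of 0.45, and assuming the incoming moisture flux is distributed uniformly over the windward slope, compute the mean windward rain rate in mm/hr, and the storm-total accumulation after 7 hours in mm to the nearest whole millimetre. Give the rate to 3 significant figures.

R ≈ 18.4 mm/hr; total ≈ 129 mm

Incoming column moisture flux per unit ridge length: F = V × PW = 11.5 × 68.3 = 785.45 mm·m/s.
Spread over the 69 km slope with efficiency ε = 0.45: R = ε·F/W = 0.45 × 785.45 / 69000 m = 5.122e-03 mm/s.
R = 5.122e-03 × 3600 = 18.4 mm/hr.
Over 7 h: total = 18.4 × 7 = 128.8 ≈ 129 mm.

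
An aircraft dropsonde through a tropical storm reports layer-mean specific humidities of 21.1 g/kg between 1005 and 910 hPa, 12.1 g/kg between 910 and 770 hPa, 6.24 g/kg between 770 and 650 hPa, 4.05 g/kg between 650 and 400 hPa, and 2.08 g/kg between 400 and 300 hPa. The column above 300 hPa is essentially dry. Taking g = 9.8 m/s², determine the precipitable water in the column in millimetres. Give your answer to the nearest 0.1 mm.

Precipitable water is the column-integrated vapour mass per unit area: PW = (1/g) Σ q̄ Δp, with q in kg/kg and Δp in Pa (1 kg/m² of water = 1 mm).
Layer 1005–910 hPa: Δp = 95 hPa = 9500 Pa, q̄ = 0.0211 kg/kg → 0.0211 × 9500 / 9.8 = 20.45 mm
Layer 910–770 hPa: Δp = 140 hPa = 14000 Pa, q̄ = 0.0121 kg/kg → 0.0121 × 14000 / 9.8 = 17.29 mm
Layer 770–650 hPa: Δp = 120 hPa = 12000 Pa, q̄ = 0.00624 kg/kg → 0.00624 × 12000 / 9.8 = 7.64 mm
Layer 650–400 hPa: Δp = 250 hPa = 25000 Pa, q̄ = 0.00405 kg/kg → 0.00405 × 25000 / 9.8 = 10.33 mm
Layer 400–300 hPa: Δp = 100 hPa = 10000 Pa, q̄ = 0.00208 kg/kg → 0.00208 × 10000 / 9.8 = 2.12 mm
PW = 20.45 + 17.29 + 7.64 + 10.33 + 2.12 = 57.83 ≈ 57.8 mm.

PW ≈ 57.8 mm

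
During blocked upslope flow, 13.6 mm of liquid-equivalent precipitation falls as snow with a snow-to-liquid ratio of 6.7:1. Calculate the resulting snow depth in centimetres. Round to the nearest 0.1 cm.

snow depth ≈ 9.1 cm

Snow depth = liquid × ratio = 13.6 mm × 6.7 = 91.12 mm = 9.1 cm.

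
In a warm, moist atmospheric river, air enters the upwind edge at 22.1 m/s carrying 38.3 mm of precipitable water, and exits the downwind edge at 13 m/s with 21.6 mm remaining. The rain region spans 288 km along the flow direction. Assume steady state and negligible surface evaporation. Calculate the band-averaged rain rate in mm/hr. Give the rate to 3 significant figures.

Column moisture flux per unit crosswind length is F = V × PW.
Inflow: F_in = 22.1 × 38.3 = 846.43 mm·m/s
Outflow: F_out = 13 × 21.6 = 280.8 mm·m/s
Steady-state rate R = (F_in − F_out)/L = (846.43 − 280.8) / 288000 m = 1.964e-03 mm/s.
R = 1.964e-03 × 3600 = 7.07 mm/hr.

R ≈ 7.07 mm/hr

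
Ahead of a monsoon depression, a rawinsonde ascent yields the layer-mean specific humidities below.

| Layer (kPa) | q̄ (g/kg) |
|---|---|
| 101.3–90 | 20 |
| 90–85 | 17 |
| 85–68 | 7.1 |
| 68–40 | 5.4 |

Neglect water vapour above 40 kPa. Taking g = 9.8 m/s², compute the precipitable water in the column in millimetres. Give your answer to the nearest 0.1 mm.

PW ≈ 59.5 mm

Precipitable water is the column-integrated vapour mass per unit area: PW = (1/g) Σ q̄ Δp, with q in kg/kg and Δp in Pa (1 kg/m² of water = 1 mm).
Layer 101.3–90 kPa: Δp = 113 hPa = 11300 Pa, q̄ = 0.02 kg/kg → 0.02 × 11300 / 9.8 = 23.06 mm
Layer 90–85 kPa: Δp = 50 hPa = 5000 Pa, q̄ = 0.017 kg/kg → 0.017 × 5000 / 9.8 = 8.67 mm
Layer 85–68 kPa: Δp = 170 hPa = 17000 Pa, q̄ = 0.0071 kg/kg → 0.0071 × 17000 / 9.8 = 12.32 mm
Layer 68–40 kPa: Δp = 280 hPa = 28000 Pa, q̄ = 0.0054 kg/kg → 0.0054 × 28000 / 9.8 = 15.43 mm
PW = 23.06 + 8.67 + 12.32 + 15.43 = 59.48 ≈ 59.5 mm.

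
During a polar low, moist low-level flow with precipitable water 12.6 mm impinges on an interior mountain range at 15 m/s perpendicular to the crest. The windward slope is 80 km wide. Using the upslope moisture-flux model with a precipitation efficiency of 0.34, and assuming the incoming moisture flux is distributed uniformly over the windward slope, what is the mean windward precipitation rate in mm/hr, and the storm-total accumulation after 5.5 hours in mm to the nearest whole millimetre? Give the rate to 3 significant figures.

Incoming column moisture flux per unit ridge length: F = V × PW = 15 × 12.6 = 189 mm·m/s.
Spread over the 80 km slope with efficiency ε = 0.34: R = ε·F/W = 0.34 × 189 / 80000 m = 8.033e-04 mm/s.
R = 8.033e-04 × 3600 = 2.89 mm/hr.
Over 5.5 h: total = 2.89 × 5.5 = 15.895 ≈ 16 mm.

R ≈ 2.89 mm/hr; total ≈ 16 mm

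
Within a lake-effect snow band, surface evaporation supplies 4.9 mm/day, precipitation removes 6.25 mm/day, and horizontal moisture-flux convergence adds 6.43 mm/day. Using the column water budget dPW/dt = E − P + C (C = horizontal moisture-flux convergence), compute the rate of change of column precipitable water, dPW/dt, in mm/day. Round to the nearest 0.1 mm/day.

dPW/dt ≈ 5.1 mm/day

dPW/dt = E − P + C = 4.9 − 6.25 + (6.43) = 5.1 mm/day.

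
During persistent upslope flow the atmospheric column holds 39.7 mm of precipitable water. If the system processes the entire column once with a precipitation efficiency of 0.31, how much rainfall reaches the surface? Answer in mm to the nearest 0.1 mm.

rainfall ≈ 12.3 mm

Rainfall = ε × PW = 0.31 × 39.7 = 12.3 mm.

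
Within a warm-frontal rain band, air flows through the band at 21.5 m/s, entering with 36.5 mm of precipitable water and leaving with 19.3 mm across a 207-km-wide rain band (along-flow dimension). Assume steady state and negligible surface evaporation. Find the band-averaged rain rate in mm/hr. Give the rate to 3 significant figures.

Column moisture flux per unit crosswind length is F = V × PW.
Inflow: F_in = 21.5 × 36.5 = 784.75 mm·m/s
Outflow: F_out = 21.5 × 19.3 = 414.95 mm·m/s
Steady-state rate R = (F_in − F_out)/L = (784.75 − 414.95) / 207000 m = 1.786e-03 mm/s.
R = 1.786e-03 × 3600 = 6.43 mm/hr.

R ≈ 6.43 mm/hr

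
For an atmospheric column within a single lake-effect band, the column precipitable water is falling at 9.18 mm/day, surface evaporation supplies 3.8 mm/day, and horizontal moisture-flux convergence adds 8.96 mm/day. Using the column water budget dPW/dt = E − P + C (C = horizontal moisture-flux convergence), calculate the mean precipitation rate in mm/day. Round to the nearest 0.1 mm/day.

dPW/dt = -9.18 mm/day.
P = E + C − dPW/dt = 3.8 + (8.96) − (-9.18) = 21.9 mm/day.

P ≈ 21.9 mm/day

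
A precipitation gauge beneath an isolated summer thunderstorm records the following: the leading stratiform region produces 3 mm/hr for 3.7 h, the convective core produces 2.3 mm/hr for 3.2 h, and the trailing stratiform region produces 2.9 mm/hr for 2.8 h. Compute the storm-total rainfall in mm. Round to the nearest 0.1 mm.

Total = Σ Rᵢ Δtᵢ = 3 × 3.7 + 2.3 × 3.2 + 2.9 × 2.8
      = 11.1 + 7.36 + 8.12 = 26.6 mm.

total ≈ 26.6 mm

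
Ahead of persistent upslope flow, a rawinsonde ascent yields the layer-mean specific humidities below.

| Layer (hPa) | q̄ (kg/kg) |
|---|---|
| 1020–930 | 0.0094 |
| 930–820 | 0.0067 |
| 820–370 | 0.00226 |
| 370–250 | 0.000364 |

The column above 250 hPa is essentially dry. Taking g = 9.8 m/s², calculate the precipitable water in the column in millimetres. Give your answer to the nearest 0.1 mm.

PW ≈ 27.0 mm

Precipitable water is the column-integrated vapour mass per unit area: PW = (1/g) Σ q̄ Δp, with q in kg/kg and Δp in Pa (1 kg/m² of water = 1 mm).
Layer 1020–930 hPa: Δp = 90 hPa = 9000 Pa, q̄ = 0.0094 kg/kg → 0.0094 × 9000 / 9.8 = 8.63 mm
Layer 930–820 hPa: Δp = 110 hPa = 11000 Pa, q̄ = 0.0067 kg/kg → 0.0067 × 11000 / 9.8 = 7.52 mm
Layer 820–370 hPa: Δp = 450 hPa = 45000 Pa, q̄ = 0.00226 kg/kg → 0.00226 × 45000 / 9.8 = 10.38 mm
Layer 370–250 hPa: Δp = 120 hPa = 12000 Pa, q̄ = 0.000364 kg/kg → 0.000364 × 12000 / 9.8 = 0.45 mm
PW = 8.63 + 7.52 + 10.38 + 0.45 = 26.98 ≈ 27.0 mm.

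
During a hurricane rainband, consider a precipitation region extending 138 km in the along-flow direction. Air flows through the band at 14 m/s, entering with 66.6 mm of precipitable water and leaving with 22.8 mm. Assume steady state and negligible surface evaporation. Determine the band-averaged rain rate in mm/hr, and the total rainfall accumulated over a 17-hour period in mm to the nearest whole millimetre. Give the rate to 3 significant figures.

R ≈ 16.0 mm/hr; total ≈ 272 mm

Column moisture flux per unit crosswind length is F = V × PW.
Inflow: F_in = 14 × 66.6 = 932.4 mm·m/s
Outflow: F_out = 14 × 22.8 = 319.2 mm·m/s
Steady-state rate R = (F_in − F_out)/L = (932.4 − 319.2) / 138000 m = 4.443e-03 mm/s.
R = 4.443e-03 × 3600 = 16.0 mm/hr.
Over 17 h: total = 16.0 × 17 = 272 mm.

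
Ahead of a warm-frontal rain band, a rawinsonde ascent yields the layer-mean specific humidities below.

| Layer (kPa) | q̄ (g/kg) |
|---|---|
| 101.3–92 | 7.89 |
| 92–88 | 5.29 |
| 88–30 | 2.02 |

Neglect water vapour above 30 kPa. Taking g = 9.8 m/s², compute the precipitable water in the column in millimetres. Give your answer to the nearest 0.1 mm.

Precipitable water is the column-integrated vapour mass per unit area: PW = (1/g) Σ q̄ Δp, with q in kg/kg and Δp in Pa (1 kg/m² of water = 1 mm).
Layer 101.3–92 kPa: Δp = 93 hPa = 9300 Pa, q̄ = 0.00789 kg/kg → 0.00789 × 9300 / 9.8 = 7.49 mm
Layer 92–88 kPa: Δp = 40 hPa = 4000 Pa, q̄ = 0.00529 kg/kg → 0.00529 × 4000 / 9.8 = 2.16 mm
Layer 88–30 kPa: Δp = 580 hPa = 58000 Pa, q̄ = 0.00202 kg/kg → 0.00202 × 58000 / 9.8 = 11.96 mm
PW = 7.49 + 2.16 + 11.96 = 21.61 ≈ 21.6 mm.

PW ≈ 21.6 mm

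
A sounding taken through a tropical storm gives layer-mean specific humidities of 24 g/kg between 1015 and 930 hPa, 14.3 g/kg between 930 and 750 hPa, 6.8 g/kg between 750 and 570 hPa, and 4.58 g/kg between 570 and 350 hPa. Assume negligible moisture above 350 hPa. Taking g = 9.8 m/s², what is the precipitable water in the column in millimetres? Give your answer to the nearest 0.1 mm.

PW ≈ 69.9 mm

Precipitable water is the column-integrated vapour mass per unit area: PW = (1/g) Σ q̄ Δp, with q in kg/kg and Δp in Pa (1 kg/m² of water = 1 mm).
Layer 1015–930 hPa: Δp = 85 hPa = 8500 Pa, q̄ = 0.024 kg/kg → 0.024 × 8500 / 9.8 = 20.82 mm
Layer 930–750 hPa: Δp = 180 hPa = 18000 Pa, q̄ = 0.0143 kg/kg → 0.0143 × 18000 / 9.8 = 26.27 mm
Layer 750–570 hPa: Δp = 180 hPa = 18000 Pa, q̄ = 0.0068 kg/kg → 0.0068 × 18000 / 9.8 = 12.49 mm
Layer 570–350 hPa: Δp = 220 hPa = 22000 Pa, q̄ = 0.00458 kg/kg → 0.00458 × 22000 / 9.8 = 10.28 mm
PW = 20.82 + 26.27 + 12.49 + 10.28 = 69.86 ≈ 69.9 mm.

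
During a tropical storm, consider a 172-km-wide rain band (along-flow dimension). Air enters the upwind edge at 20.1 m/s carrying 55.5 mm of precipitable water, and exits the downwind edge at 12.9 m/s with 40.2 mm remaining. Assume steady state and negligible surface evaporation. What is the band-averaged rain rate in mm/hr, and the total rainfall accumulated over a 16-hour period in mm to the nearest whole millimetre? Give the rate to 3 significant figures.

R ≈ 12.5 mm/hr; total ≈ 200 mm

Column moisture flux per unit crosswind length is F = V × PW.
Inflow: F_in = 20.1 × 55.5 = 1115.55 mm·m/s
Outflow: F_out = 12.9 × 40.2 = 518.58 mm·m/s
Steady-state rate R = (F_in − F_out)/L = (1115.55 − 518.58) / 172000 m = 3.471e-03 mm/s.
R = 3.471e-03 × 3600 = 12.5 mm/hr.
Over 16 h: total = 12.5 × 16 = 200 mm.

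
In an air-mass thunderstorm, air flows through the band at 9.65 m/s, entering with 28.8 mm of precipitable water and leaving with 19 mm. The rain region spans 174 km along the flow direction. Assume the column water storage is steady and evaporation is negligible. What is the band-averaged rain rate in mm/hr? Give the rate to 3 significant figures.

R ≈ 1.96 mm/hr

Column moisture flux per unit crosswind length is F = V × PW.
Inflow: F_in = 9.65 × 28.8 = 277.92 mm·m/s
Outflow: F_out = 9.65 × 19 = 183.35 mm·m/s
Steady-state rate R = (F_in − F_out)/L = (277.92 − 183.35) / 174000 m = 5.435e-04 mm/s.
R = 5.435e-04 × 3600 = 1.96 mm/hr.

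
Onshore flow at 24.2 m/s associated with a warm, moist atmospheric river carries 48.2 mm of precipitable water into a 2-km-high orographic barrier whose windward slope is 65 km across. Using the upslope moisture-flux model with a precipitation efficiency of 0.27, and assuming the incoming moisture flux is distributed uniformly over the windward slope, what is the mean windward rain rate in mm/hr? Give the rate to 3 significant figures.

R ≈ 17.4 mm/hr

Incoming column moisture flux per unit ridge length: F = V × PW = 24.2 × 48.2 = 1166.44 mm·m/s.
Spread over the 65 km slope with efficiency ε = 0.27: R = ε·F/W = 0.27 × 1166.44 / 65000 m = 4.845e-03 mm/s.
R = 4.845e-03 × 3600 = 17.4 mm/hr.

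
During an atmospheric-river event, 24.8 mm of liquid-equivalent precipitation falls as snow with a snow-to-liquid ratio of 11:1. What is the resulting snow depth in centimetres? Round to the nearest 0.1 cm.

Snow depth = liquid × ratio = 24.8 mm × 11 = 272.8 mm = 27.3 cm.

snow depth ≈ 27.3 cm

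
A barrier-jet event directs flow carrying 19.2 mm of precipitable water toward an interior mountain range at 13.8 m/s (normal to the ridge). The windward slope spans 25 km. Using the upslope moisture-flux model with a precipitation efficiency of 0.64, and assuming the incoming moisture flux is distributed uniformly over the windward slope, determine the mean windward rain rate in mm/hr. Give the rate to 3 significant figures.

R ≈ 24.4 mm/hr

Incoming column moisture flux per unit ridge length: F = V × PW = 13.8 × 19.2 = 264.96 mm·m/s.
Spread over the 25 km slope with efficiency ε = 0.64: R = ε·F/W = 0.64 × 264.96 / 25000 m = 6.783e-03 mm/s.
R = 6.783e-03 × 3600 = 24.4 mm/hr.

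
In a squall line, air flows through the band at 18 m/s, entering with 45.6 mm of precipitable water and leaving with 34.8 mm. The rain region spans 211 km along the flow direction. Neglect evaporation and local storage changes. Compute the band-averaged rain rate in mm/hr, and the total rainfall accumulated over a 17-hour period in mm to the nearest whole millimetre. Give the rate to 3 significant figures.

R ≈ 3.32 mm/hr; total ≈ 56 mm

Column moisture flux per unit crosswind length is F = V × PW.
Inflow: F_in = 18 × 45.6 = 820.8 mm·m/s
Outflow: F_out = 18 × 34.8 = 626.4 mm·m/s
Steady-state rate R = (F_in − F_out)/L = (820.8 − 626.4) / 211000 m = 9.213e-04 mm/s.
R = 9.213e-04 × 3600 = 3.32 mm/hr.
Over 17 h: total = 3.32 × 17 = 56.44 ≈ 56 mm.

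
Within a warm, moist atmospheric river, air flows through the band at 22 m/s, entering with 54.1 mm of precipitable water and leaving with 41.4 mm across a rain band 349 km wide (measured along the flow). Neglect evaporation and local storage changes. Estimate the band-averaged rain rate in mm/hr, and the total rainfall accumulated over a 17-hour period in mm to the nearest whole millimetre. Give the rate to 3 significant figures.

Column moisture flux per unit crosswind length is F = V × PW.
Inflow: F_in = 22 × 54.1 = 1190.2 mm·m/s
Outflow: F_out = 22 × 41.4 = 910.8 mm·m/s
Steady-state rate R = (F_in − F_out)/L = (1190.2 − 910.8) / 349000 m = 8.006e-04 mm/s.
R = 8.006e-04 × 3600 = 2.88 mm/hr.
Over 17 h: total = 2.88 × 17 = 48.96 ≈ 49 mm.

R ≈ 2.88 mm/hr; total ≈ 49 mm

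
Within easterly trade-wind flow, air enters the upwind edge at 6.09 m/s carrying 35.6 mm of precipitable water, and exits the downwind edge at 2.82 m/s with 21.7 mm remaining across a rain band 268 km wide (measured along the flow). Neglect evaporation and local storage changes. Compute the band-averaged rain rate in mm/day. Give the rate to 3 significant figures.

R ≈ 50.2 mm/day

Column moisture flux per unit crosswind length is F = V × PW.
Inflow: F_in = 6.09 × 35.6 = 216.804 mm·m/s
Outflow: F_out = 2.82 × 21.7 = 61.194 mm·m/s
Steady-state rate R = (F_in − F_out)/L = (216.804 − 61.194) / 268000 m = 5.806e-04 mm/s.
R = 5.806e-04 × 3600 × 24 = 50.2 mm/day.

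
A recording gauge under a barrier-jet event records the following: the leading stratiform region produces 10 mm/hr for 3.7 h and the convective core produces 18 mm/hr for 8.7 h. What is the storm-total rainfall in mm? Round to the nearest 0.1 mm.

Total = Σ Rᵢ Δtᵢ = 10 × 3.7 + 18 × 8.7
      = 37 + 156.6 = 193.6 mm.

total ≈ 193.6 mm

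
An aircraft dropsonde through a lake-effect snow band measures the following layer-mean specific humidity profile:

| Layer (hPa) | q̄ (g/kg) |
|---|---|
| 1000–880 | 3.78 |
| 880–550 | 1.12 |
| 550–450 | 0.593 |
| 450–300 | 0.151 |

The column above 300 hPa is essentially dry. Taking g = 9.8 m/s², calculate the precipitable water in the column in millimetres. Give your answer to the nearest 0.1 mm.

PW ≈ 9.2 mm

Precipitable water is the column-integrated vapour mass per unit area: PW = (1/g) Σ q̄ Δp, with q in kg/kg and Δp in Pa (1 kg/m² of water = 1 mm).
Layer 1000–880 hPa: Δp = 120 hPa = 12000 Pa, q̄ = 0.00378 kg/kg → 0.00378 × 12000 / 9.8 = 4.63 mm
Layer 880–550 hPa: Δp = 330 hPa = 33000 Pa, q̄ = 0.00112 kg/kg → 0.00112 × 33000 / 9.8 = 3.77 mm
Layer 550–450 hPa: Δp = 100 hPa = 10000 Pa, q̄ = 0.000593 kg/kg → 0.000593 × 10000 / 9.8 = 0.61 mm
Layer 450–300 hPa: Δp = 150 hPa = 15000 Pa, q̄ = 0.000151 kg/kg → 0.000151 × 15000 / 9.8 = 0.23 mm
PW = 4.63 + 3.77 + 0.61 + 0.23 = 9.24 ≈ 9.2 mm.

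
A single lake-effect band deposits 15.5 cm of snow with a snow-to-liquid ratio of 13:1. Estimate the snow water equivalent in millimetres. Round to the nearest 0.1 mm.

SWE = snow depth / ratio = 15.5 cm / 13 = 1.192 cm = 11.9 mm.

SWE ≈ 11.9 mm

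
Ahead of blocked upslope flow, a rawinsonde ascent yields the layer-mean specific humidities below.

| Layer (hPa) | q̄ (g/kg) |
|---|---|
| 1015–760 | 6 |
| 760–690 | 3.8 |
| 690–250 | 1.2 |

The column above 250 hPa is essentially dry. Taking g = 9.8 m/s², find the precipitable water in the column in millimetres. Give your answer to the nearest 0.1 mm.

PW ≈ 23.7 mm

Precipitable water is the column-integrated vapour mass per unit area: PW = (1/g) Σ q̄ Δp, with q in kg/kg and Δp in Pa (1 kg/m² of water = 1 mm).
Layer 1015–760 hPa: Δp = 255 hPa = 25500 Pa, q̄ = 0.006 kg/kg → 0.006 × 25500 / 9.8 = 15.61 mm
Layer 760–690 hPa: Δp = 70 hPa = 7000 Pa, q̄ = 0.0038 kg/kg → 0.0038 × 7000 / 9.8 = 2.71 mm
Layer 690–250 hPa: Δp = 440 hPa = 44000 Pa, q̄ = 0.0012 kg/kg → 0.0012 × 44000 / 9.8 = 5.39 mm
PW = 15.61 + 2.71 + 5.39 = 23.71 ≈ 23.7 mm.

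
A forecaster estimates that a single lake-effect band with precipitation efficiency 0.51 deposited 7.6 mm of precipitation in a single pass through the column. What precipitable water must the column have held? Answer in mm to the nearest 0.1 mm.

PW ≈ 14.9 mm

PW = precipitation / ε = 7.6 / 0.51 = 14.9 mm.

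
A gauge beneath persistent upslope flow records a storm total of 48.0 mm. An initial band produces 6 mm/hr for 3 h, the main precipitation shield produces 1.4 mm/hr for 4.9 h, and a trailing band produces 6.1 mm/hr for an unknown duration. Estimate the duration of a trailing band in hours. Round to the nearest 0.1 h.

duration ≈ 3.8 h

Known phases: 6 × 3 + 1.4 × 4.9 = 18 + 6.86 = 24.86 mm.
Remaining depth = 48.0 − 24.86 = 23.14 mm.
Duration = 23.14 / 6.1 = 3.8 h.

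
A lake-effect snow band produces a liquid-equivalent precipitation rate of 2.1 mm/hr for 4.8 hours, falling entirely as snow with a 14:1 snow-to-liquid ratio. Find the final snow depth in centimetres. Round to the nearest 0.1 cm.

snow depth ≈ 14.1 cm

Liquid-equivalent depth = 2.1 × 4.8 = 10.08 mm.
Snow depth = 10.08 mm × 14 = 141.12 mm = 14.1 cm.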